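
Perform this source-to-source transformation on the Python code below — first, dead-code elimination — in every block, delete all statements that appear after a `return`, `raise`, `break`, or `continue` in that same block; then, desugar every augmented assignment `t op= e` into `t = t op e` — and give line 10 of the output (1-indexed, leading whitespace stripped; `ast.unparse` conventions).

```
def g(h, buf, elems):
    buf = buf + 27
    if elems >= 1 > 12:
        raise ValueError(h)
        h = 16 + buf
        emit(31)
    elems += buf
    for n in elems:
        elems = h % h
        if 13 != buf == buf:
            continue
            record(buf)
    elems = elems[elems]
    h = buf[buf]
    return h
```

Transformed code:
def g(h, buf, elems):
    buf = buf + 27
    if elems >= 1 > 12:
        raise ValueError(h)
    elems = elems + buf
    for n in elems:
        elems = h % h
        if 13 != buf == buf:
            continue
    elems = elems[elems]
    h = buf[buf]
    return h

elems = elems[elems]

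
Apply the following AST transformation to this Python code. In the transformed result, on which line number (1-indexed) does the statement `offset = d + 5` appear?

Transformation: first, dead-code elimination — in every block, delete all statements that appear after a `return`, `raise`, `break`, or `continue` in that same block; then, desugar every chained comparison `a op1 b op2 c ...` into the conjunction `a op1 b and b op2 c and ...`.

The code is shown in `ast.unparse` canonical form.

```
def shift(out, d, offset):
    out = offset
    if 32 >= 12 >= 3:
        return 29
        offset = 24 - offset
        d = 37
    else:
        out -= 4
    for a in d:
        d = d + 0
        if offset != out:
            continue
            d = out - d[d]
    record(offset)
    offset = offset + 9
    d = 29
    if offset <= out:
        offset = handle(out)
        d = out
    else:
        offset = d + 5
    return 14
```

Transformed code:
def shift(out, d, offset):
    out = offset
    if 32 >= 12 and 12 >= 3:
        return 29
    else:
        out -= 4
    for a in d:
        d = d + 0
        if offset != out:
            continue
    record(offset)
    offset = offset + 9
    d = 29
    if offset <= out:
        offset = handle(out)
        d = out
    else:
        offset = d + 5
    return 14

18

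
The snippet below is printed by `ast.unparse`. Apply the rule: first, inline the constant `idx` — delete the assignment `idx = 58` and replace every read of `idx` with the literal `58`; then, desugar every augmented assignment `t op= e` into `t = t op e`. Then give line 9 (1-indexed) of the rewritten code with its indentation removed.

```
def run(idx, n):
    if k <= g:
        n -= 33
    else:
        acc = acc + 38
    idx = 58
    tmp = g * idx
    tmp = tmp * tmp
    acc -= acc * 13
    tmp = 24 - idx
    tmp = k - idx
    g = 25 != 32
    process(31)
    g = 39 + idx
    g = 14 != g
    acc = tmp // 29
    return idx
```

Transformed code:
def run(idx, n):
    if k <= g:
        n = n - 33
    else:
        acc = acc + 38
    tmp = g * 58
    tmp = tmp * tmp
    acc = acc - acc * 13
    tmp = 24 - 58
    tmp = k - 58
    g = 25 != 32
    process(31)
    g = 39 + 58
    g = 14 != g
    acc = tmp // 29
    return 58

tmp = 24 - 58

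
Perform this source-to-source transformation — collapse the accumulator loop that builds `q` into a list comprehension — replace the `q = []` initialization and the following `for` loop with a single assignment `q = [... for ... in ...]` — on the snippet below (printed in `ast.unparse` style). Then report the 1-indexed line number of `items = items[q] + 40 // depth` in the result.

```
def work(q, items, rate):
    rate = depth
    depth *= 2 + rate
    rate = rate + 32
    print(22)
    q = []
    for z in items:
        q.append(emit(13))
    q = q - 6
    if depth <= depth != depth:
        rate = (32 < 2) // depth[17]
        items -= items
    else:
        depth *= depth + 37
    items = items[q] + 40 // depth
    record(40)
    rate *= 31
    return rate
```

Transformed code:
def work(q, items, rate):
    rate = depth
    depth *= 2 + rate
    rate = rate + 32
    print(22)
    q = [emit(13) for z in items]
    q = q - 6
    if depth <= depth != depth:
        rate = (32 < 2) // depth[17]
        items -= items
    else:
        depth *= depth + 37
    items = items[q] + 40 // depth
    record(40)
    rate *= 31
    return rate

13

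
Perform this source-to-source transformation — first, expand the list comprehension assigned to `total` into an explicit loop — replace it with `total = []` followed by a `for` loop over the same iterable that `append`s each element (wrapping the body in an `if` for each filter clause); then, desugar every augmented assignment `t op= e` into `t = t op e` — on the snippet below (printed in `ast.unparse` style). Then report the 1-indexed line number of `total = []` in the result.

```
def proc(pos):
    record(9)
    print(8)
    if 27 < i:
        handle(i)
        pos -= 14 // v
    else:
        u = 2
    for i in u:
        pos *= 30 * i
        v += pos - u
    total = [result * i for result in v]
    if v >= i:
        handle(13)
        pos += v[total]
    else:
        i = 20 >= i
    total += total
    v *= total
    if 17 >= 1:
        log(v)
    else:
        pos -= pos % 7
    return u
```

Transformed code:
def proc(pos):
    record(9)
    print(8)
    if 27 < i:
        handle(i)
        pos = pos - 14 // v
    else:
        u = 2
    for i in u:
        pos = pos * (30 * i)
        v = v + (pos - u)
    total = []
    for result in v:
        total.append(result * i)
    if v >= i:
        handle(13)
        pos = pos + v[total]
    else:
        i = 20 >= i
    total = total + total
    v = v * total
    if 17 >= 1:
        log(v)
    else:
        pos = pos - pos % 7
    return u

12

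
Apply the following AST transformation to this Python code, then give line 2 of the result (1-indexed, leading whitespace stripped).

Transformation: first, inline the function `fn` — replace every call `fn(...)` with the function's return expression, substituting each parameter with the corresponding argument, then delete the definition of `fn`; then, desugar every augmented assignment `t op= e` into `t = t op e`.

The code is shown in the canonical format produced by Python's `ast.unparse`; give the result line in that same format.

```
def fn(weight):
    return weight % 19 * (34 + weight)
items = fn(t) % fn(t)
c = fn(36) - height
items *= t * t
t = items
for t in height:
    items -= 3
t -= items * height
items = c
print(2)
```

Transformed code:
items = t % 19 * (34 + t) % (t % 19 * (34 + t))
c = 36 % 19 * (34 + 36) - height
items = items * (t * t)
t = items
for t in height:
    items = items - 3
t = t - items * height
items = c
print(2)

c = 36 % 19 * (34 + 36) - height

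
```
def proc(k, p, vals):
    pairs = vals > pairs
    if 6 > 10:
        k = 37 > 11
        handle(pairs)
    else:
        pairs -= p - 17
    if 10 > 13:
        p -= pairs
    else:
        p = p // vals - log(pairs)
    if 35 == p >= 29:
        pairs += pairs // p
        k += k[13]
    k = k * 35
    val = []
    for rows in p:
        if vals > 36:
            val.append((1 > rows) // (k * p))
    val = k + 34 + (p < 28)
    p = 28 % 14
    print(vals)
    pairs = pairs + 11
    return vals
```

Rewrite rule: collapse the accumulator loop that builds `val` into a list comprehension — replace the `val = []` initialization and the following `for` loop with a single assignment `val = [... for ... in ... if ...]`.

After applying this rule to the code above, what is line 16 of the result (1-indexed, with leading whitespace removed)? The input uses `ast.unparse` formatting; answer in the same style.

Transformed code:
def proc(k, p, vals):
    pairs = vals > pairs
    if 6 > 10:
        k = 37 > 11
        handle(pairs)
    else:
        pairs -= p - 17
    if 10 > 13:
        p -= pairs
    else:
        p = p // vals - log(pairs)
    if 35 == p >= 29:
        pairs += pairs // p
        k += k[13]
    k = k * 35
    val = [(1 > rows) // (k * p) for rows in p if vals > 36]
    val = k + 34 + (p < 28)
    p = 28 % 14
    print(vals)
    pairs = pairs + 11
    return vals

val = [(1 > rows) // (k * p) for rows in p if vals > 36]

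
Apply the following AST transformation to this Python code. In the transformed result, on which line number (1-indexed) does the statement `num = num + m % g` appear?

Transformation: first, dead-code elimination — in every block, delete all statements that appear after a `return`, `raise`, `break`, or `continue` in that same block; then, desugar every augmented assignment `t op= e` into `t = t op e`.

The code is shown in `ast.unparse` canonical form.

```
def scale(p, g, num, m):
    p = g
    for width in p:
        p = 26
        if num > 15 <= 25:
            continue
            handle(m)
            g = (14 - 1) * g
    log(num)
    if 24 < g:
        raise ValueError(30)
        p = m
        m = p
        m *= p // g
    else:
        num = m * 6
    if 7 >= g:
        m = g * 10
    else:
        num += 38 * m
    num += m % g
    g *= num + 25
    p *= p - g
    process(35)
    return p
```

Transformed code:
def scale(p, g, num, m):
    p = g
    for width in p:
        p = 26
        if num > 15 <= 25:
            continue
    log(num)
    if 24 < g:
        raise ValueError(30)
    else:
        num = m * 6
    if 7 >= g:
        m = g * 10
    else:
        num = num + 38 * m
    num = num + m % g
    g = g * (num + 25)
    p = p * (p - g)
    process(35)
    return p

16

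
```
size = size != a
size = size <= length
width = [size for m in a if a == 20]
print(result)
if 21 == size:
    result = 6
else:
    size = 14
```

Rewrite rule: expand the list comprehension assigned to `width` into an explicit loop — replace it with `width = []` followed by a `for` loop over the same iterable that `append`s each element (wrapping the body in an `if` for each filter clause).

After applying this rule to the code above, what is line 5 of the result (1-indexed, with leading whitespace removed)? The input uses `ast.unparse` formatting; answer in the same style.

if a == 20:

Transformed code:
size = size != a
size = size <= length
width = []
for m in a:
    if a == 20:
        width.append(size)
print(result)
if 21 == size:
    result = 6
else:
    size = 14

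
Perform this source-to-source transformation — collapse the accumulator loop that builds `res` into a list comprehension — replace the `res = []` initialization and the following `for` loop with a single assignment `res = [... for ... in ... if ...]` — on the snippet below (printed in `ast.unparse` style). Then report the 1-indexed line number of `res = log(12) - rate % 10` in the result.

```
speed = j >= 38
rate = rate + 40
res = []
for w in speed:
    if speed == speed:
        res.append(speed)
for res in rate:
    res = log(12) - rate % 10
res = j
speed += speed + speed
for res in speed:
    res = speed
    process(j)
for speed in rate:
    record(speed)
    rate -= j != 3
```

5

Transformed code:
speed = j >= 38
rate = rate + 40
res = [speed for w in speed if speed == speed]
for res in rate:
    res = log(12) - rate % 10
res = j
speed += speed + speed
for res in speed:
    res = speed
    process(j)
for speed in rate:
    record(speed)
    rate -= j != 3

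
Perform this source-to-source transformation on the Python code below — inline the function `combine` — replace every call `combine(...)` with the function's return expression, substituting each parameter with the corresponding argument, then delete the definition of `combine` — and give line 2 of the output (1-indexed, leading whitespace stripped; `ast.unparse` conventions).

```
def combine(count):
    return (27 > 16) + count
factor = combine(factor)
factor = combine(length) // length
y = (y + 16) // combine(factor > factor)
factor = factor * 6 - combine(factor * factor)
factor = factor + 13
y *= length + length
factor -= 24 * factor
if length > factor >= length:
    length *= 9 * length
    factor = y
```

Transformed code:
factor = (27 > 16) + factor
factor = ((27 > 16) + length) // length
y = (y + 16) // ((27 > 16) + (factor > factor))
factor = factor * 6 - ((27 > 16) + factor * factor)
factor = factor + 13
y *= length + length
factor -= 24 * factor
if length > factor >= length:
    length *= 9 * length
    factor = y

factor = ((27 > 16) + length) // length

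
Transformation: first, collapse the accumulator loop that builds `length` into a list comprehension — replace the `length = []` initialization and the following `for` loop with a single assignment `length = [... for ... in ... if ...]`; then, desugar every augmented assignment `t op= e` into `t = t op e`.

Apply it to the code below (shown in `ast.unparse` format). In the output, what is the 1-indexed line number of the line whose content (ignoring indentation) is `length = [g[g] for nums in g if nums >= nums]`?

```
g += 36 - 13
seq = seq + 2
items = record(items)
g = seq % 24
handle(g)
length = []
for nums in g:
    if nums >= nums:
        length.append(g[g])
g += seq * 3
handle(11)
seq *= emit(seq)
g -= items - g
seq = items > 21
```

6

Transformed code:
g = g + (36 - 13)
seq = seq + 2
items = record(items)
g = seq % 24
handle(g)
length = [g[g] for nums in g if nums >= nums]
g = g + seq * 3
handle(11)
seq = seq * emit(seq)
g = g - (items - g)
seq = items > 21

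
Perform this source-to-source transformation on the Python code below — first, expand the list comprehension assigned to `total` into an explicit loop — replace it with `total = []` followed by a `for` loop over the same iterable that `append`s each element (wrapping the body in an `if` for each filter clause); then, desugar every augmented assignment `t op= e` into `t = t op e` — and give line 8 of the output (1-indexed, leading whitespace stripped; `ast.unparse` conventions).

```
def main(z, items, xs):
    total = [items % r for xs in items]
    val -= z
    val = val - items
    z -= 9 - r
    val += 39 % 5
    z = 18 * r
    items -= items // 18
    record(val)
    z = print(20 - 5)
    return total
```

Transformed code:
def main(z, items, xs):
    total = []
    for xs in items:
        total.append(items % r)
    val = val - z
    val = val - items
    z = z - (9 - r)
    val = val + 39 % 5
    z = 18 * r
    items = items - items // 18
    record(val)
    z = print(20 - 5)
    return total

val = val + 39 % 5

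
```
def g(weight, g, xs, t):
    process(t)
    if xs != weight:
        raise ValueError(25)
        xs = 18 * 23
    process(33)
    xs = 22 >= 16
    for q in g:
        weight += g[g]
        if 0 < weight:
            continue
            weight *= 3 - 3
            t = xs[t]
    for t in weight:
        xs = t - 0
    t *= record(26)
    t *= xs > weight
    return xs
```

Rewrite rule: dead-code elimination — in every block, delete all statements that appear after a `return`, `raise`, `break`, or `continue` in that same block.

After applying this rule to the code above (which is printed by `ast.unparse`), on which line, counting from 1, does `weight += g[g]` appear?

8

Transformed code:
def g(weight, g, xs, t):
    process(t)
    if xs != weight:
        raise ValueError(25)
    process(33)
    xs = 22 >= 16
    for q in g:
        weight += g[g]
        if 0 < weight:
            continue
    for t in weight:
        xs = t - 0
    t *= record(26)
    t *= xs > weight
    return xs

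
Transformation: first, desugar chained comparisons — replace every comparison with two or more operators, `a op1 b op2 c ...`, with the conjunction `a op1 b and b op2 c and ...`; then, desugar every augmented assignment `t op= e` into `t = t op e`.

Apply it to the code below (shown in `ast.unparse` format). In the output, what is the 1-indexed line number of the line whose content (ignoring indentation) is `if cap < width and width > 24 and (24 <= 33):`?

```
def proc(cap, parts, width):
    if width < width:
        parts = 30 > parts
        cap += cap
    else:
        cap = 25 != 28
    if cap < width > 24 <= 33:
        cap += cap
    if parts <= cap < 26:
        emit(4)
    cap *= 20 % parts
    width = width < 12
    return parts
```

Transformed code:
def proc(cap, parts, width):
    if width < width:
        parts = 30 > parts
        cap = cap + cap
    else:
        cap = 25 != 28
    if cap < width and width > 24 and (24 <= 33):
        cap = cap + cap
    if parts <= cap and cap < 26:
        emit(4)
    cap = cap * (20 % parts)
    width = width < 12
    return parts

7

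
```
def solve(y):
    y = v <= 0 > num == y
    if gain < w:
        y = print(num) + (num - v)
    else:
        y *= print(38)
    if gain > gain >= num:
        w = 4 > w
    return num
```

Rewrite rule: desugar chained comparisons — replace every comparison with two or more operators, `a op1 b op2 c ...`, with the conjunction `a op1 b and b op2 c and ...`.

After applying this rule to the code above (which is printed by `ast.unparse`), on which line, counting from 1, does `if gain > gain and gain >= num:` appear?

7

Transformed code:
def solve(y):
    y = v <= 0 and 0 > num and (num == y)
    if gain < w:
        y = print(num) + (num - v)
    else:
        y *= print(38)
    if gain > gain and gain >= num:
        w = 4 > w
    return num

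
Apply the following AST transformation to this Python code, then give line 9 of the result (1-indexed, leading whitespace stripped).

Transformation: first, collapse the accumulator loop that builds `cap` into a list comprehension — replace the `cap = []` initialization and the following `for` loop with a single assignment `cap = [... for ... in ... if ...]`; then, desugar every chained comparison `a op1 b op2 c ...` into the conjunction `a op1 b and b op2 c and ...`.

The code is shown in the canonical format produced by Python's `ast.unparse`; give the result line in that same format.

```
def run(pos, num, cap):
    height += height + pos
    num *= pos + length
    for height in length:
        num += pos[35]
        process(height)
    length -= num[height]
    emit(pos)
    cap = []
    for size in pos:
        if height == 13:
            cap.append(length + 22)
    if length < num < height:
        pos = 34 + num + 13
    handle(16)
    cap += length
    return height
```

cap = [length + 22 for size in pos if height == 13]

Transformed code:
def run(pos, num, cap):
    height += height + pos
    num *= pos + length
    for height in length:
        num += pos[35]
        process(height)
    length -= num[height]
    emit(pos)
    cap = [length + 22 for size in pos if height == 13]
    if length < num and num < height:
        pos = 34 + num + 13
    handle(16)
    cap += length
    return height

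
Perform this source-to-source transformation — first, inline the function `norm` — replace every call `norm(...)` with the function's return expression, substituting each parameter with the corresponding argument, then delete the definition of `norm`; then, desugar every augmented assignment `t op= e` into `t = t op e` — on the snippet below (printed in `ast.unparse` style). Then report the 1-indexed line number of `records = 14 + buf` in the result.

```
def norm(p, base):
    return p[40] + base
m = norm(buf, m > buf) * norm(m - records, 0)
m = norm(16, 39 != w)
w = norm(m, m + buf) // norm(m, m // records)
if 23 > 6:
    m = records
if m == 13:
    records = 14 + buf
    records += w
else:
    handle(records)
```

Transformed code:
m = (buf[40] + (m > buf)) * ((m - records)[40] + 0)
m = 16[40] + (39 != w)
w = (m[40] + (m + buf)) // (m[40] + m // records)
if 23 > 6:
    m = records
if m == 13:
    records = 14 + buf
    records = records + w
else:
    handle(records)

7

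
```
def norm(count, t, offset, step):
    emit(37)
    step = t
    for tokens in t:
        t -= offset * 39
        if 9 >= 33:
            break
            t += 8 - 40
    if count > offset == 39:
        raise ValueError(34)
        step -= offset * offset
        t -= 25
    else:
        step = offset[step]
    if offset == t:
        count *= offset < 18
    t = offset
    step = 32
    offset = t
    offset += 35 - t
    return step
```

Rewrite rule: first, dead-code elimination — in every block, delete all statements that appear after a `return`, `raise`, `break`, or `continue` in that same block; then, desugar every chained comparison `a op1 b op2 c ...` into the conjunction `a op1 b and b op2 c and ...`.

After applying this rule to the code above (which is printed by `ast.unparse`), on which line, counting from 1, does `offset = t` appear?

16

Transformed code:
def norm(count, t, offset, step):
    emit(37)
    step = t
    for tokens in t:
        t -= offset * 39
        if 9 >= 33:
            break
    if count > offset and offset == 39:
        raise ValueError(34)
    else:
        step = offset[step]
    if offset == t:
        count *= offset < 18
    t = offset
    step = 32
    offset = t
    offset += 35 - t
    return step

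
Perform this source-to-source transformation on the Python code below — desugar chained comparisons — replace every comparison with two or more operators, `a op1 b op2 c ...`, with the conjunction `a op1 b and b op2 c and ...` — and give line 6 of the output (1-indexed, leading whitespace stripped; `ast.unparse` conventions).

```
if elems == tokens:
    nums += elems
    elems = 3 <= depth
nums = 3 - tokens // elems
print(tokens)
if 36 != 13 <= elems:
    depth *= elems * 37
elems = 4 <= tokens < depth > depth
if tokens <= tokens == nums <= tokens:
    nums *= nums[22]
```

Transformed code:
if elems == tokens:
    nums += elems
    elems = 3 <= depth
nums = 3 - tokens // elems
print(tokens)
if 36 != 13 and 13 <= elems:
    depth *= elems * 37
elems = 4 <= tokens and tokens < depth and (depth > depth)
if tokens <= tokens and tokens == nums and (nums <= tokens):
    nums *= nums[22]

if 36 != 13 and 13 <= elems:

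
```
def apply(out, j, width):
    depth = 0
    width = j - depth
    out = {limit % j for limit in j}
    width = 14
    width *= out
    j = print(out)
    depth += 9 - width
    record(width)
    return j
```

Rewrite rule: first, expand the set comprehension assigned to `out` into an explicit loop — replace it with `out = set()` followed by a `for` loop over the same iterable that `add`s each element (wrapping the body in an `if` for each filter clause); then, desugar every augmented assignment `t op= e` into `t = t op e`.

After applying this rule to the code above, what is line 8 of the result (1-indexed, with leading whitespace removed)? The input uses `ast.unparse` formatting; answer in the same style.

width = width * out

Transformed code:
def apply(out, j, width):
    depth = 0
    width = j - depth
    out = set()
    for limit in j:
        out.add(limit % j)
    width = 14
    width = width * out
    j = print(out)
    depth = depth + (9 - width)
    record(width)
    return j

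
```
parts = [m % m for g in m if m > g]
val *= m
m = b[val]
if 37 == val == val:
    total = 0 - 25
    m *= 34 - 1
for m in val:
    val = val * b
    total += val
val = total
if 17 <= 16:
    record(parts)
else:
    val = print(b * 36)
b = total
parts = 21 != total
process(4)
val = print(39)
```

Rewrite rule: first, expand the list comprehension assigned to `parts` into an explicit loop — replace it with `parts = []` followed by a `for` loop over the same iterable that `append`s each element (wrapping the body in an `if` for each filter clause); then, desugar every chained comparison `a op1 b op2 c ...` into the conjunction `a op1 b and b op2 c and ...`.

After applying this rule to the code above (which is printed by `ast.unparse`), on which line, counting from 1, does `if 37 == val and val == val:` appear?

7

Transformed code:
parts = []
for g in m:
    if m > g:
        parts.append(m % m)
val *= m
m = b[val]
if 37 == val and val == val:
    total = 0 - 25
    m *= 34 - 1
for m in val:
    val = val * b
    total += val
val = total
if 17 <= 16:
    record(parts)
else:
    val = print(b * 36)
b = total
parts = 21 != total
process(4)
val = print(39)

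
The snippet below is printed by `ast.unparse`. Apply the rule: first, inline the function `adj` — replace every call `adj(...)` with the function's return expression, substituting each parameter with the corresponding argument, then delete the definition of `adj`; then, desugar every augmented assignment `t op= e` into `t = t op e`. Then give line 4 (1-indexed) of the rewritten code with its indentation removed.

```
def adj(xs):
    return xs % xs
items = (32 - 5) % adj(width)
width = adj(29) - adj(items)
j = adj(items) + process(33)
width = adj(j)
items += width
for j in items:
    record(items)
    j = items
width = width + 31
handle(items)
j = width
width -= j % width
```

Transformed code:
items = (32 - 5) % (width % width)
width = 29 % 29 - items % items
j = items % items + process(33)
width = j % j
items = items + width
for j in items:
    record(items)
    j = items
width = width + 31
handle(items)
j = width
width = width - j % width

width = j % j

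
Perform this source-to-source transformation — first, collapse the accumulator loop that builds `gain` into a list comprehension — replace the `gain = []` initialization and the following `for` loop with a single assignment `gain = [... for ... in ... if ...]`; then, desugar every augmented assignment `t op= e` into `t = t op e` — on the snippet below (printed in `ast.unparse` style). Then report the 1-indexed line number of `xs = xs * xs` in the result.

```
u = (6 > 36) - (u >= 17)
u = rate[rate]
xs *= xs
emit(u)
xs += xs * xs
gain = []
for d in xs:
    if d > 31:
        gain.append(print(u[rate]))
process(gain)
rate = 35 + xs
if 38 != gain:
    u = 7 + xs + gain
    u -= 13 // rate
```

3

Transformed code:
u = (6 > 36) - (u >= 17)
u = rate[rate]
xs = xs * xs
emit(u)
xs = xs + xs * xs
gain = [print(u[rate]) for d in xs if d > 31]
process(gain)
rate = 35 + xs
if 38 != gain:
    u = 7 + xs + gain
    u = u - 13 // rate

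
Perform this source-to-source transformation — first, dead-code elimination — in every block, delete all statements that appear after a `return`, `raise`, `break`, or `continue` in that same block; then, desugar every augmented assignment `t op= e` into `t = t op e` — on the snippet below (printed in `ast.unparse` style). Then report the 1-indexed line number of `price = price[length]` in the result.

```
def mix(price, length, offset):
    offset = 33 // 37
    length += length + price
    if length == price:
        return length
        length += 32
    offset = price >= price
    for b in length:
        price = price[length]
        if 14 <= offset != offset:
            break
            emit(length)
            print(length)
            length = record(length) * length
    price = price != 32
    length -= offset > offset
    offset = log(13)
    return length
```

8

Transformed code:
def mix(price, length, offset):
    offset = 33 // 37
    length = length + (length + price)
    if length == price:
        return length
    offset = price >= price
    for b in length:
        price = price[length]
        if 14 <= offset != offset:
            break
    price = price != 32
    length = length - (offset > offset)
    offset = log(13)
    return length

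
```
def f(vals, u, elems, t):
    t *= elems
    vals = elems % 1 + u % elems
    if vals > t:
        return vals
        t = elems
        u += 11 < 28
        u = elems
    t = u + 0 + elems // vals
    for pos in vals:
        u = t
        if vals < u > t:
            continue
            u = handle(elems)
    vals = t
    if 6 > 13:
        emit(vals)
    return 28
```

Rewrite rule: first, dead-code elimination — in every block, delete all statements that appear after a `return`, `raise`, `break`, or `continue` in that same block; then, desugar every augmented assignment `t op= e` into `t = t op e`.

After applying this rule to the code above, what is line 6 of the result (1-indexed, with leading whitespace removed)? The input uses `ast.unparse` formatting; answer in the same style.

Transformed code:
def f(vals, u, elems, t):
    t = t * elems
    vals = elems % 1 + u % elems
    if vals > t:
        return vals
    t = u + 0 + elems // vals
    for pos in vals:
        u = t
        if vals < u > t:
            continue
    vals = t
    if 6 > 13:
        emit(vals)
    return 28

t = u + 0 + elems // vals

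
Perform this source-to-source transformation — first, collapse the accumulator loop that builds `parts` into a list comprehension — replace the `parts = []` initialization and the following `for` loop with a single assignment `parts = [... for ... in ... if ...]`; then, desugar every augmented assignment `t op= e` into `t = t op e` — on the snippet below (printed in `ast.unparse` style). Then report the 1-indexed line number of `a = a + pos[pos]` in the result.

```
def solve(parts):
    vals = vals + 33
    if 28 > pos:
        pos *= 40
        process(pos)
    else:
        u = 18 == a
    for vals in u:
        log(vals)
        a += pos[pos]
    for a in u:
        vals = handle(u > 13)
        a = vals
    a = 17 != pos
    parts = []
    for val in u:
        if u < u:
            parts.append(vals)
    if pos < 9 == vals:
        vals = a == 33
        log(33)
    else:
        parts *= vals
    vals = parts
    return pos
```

10

Transformed code:
def solve(parts):
    vals = vals + 33
    if 28 > pos:
        pos = pos * 40
        process(pos)
    else:
        u = 18 == a
    for vals in u:
        log(vals)
        a = a + pos[pos]
    for a in u:
        vals = handle(u > 13)
        a = vals
    a = 17 != pos
    parts = [vals for val in u if u < u]
    if pos < 9 == vals:
        vals = a == 33
        log(33)
    else:
        parts = parts * vals
    vals = parts
    return pos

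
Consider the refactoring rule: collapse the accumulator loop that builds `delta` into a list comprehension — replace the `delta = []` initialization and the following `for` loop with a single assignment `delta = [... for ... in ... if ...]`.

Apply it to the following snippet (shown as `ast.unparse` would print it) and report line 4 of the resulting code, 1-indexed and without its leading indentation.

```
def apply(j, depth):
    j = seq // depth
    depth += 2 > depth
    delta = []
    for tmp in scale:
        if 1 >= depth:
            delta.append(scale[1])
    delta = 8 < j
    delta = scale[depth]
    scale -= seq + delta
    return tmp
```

delta = [scale[1] for tmp in scale if 1 >= depth]

Transformed code:
def apply(j, depth):
    j = seq // depth
    depth += 2 > depth
    delta = [scale[1] for tmp in scale if 1 >= depth]
    delta = 8 < j
    delta = scale[depth]
    scale -= seq + delta
    return tmp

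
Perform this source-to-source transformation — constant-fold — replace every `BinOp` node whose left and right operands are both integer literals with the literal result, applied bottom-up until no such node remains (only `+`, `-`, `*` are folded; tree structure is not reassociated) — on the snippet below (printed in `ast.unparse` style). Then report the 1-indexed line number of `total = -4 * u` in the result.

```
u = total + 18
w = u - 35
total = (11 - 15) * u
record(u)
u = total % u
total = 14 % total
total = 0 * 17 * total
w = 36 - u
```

Transformed code:
u = total + 18
w = u - 35
total = -4 * u
record(u)
u = total % u
total = 14 % total
total = 0 * total
w = 36 - u

3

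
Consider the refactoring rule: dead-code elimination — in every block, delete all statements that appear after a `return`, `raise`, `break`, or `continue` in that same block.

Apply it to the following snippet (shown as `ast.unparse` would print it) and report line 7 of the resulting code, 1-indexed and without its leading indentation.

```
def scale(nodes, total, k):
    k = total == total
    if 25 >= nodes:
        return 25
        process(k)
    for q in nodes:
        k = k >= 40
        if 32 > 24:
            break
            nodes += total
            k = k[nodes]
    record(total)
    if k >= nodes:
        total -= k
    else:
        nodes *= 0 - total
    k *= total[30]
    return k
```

if 32 > 24:

Transformed code:
def scale(nodes, total, k):
    k = total == total
    if 25 >= nodes:
        return 25
    for q in nodes:
        k = k >= 40
        if 32 > 24:
            break
    record(total)
    if k >= nodes:
        total -= k
    else:
        nodes *= 0 - total
    k *= total[30]
    return k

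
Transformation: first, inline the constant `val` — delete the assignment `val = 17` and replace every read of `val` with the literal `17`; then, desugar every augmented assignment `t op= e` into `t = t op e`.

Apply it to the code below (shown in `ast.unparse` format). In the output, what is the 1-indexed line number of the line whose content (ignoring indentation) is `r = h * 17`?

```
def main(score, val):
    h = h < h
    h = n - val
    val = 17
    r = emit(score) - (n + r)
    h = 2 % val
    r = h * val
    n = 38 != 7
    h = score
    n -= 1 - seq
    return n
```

6

Transformed code:
def main(score, val):
    h = h < h
    h = n - 17
    r = emit(score) - (n + r)
    h = 2 % 17
    r = h * 17
    n = 38 != 7
    h = score
    n = n - (1 - seq)
    return n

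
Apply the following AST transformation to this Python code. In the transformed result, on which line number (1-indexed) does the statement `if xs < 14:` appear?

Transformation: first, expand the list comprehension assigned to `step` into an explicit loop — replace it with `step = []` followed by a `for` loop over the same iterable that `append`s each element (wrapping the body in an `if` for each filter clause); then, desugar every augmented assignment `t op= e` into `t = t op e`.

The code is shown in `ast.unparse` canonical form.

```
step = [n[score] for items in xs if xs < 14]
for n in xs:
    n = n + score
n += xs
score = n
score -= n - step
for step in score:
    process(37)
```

3

Transformed code:
step = []
for items in xs:
    if xs < 14:
        step.append(n[score])
for n in xs:
    n = n + score
n = n + xs
score = n
score = score - (n - step)
for step in score:
    process(37)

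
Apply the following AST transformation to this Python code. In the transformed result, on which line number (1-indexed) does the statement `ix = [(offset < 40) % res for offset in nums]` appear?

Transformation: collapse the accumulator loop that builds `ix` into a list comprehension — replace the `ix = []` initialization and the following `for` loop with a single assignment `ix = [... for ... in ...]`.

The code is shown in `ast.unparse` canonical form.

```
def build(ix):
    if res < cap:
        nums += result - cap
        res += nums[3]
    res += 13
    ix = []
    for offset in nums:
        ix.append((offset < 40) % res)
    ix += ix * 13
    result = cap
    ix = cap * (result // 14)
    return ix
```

6

Transformed code:
def build(ix):
    if res < cap:
        nums += result - cap
        res += nums[3]
    res += 13
    ix = [(offset < 40) % res for offset in nums]
    ix += ix * 13
    result = cap
    ix = cap * (result // 14)
    return ix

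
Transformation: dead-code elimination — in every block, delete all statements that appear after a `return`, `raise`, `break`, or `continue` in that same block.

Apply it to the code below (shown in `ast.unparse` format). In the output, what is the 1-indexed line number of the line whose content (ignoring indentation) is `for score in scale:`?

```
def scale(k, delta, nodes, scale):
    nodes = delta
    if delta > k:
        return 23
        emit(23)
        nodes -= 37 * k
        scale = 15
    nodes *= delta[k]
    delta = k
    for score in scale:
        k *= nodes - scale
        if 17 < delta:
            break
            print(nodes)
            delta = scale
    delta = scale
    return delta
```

Transformed code:
def scale(k, delta, nodes, scale):
    nodes = delta
    if delta > k:
        return 23
    nodes *= delta[k]
    delta = k
    for score in scale:
        k *= nodes - scale
        if 17 < delta:
            break
    delta = scale
    return delta

7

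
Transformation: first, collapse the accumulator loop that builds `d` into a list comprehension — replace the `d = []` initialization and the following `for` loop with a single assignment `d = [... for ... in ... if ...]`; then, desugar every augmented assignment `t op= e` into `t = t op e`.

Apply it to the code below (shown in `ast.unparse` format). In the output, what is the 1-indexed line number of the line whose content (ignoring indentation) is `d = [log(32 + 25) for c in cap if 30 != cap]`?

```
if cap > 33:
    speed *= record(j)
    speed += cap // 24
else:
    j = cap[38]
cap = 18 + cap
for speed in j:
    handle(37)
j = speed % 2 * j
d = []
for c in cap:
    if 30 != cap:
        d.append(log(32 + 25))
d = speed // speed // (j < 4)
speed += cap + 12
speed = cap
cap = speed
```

10

Transformed code:
if cap > 33:
    speed = speed * record(j)
    speed = speed + cap // 24
else:
    j = cap[38]
cap = 18 + cap
for speed in j:
    handle(37)
j = speed % 2 * j
d = [log(32 + 25) for c in cap if 30 != cap]
d = speed // speed // (j < 4)
speed = speed + (cap + 12)
speed = cap
cap = speed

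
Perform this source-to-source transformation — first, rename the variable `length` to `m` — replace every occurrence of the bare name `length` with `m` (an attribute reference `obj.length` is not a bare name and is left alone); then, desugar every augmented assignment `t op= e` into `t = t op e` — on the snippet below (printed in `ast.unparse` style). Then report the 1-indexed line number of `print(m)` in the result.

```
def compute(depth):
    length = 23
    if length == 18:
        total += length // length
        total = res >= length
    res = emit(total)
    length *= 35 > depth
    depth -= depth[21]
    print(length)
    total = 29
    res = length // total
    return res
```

Transformed code:
def compute(depth):
    m = 23
    if m == 18:
        total = total + m // m
        total = res >= m
    res = emit(total)
    m = m * (35 > depth)
    depth = depth - depth[21]
    print(m)
    total = 29
    res = m // total
    return res

9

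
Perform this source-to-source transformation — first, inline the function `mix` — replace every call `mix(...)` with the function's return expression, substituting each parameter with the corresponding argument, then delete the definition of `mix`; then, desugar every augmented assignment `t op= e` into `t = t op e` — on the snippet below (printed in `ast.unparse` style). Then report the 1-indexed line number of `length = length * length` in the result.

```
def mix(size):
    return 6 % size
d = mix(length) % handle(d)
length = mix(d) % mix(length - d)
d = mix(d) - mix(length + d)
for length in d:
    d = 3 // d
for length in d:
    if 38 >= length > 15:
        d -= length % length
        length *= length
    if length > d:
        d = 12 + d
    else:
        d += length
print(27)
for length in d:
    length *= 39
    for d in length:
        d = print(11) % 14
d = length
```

9

Transformed code:
d = 6 % length % handle(d)
length = 6 % d % (6 % (length - d))
d = 6 % d - 6 % (length + d)
for length in d:
    d = 3 // d
for length in d:
    if 38 >= length > 15:
        d = d - length % length
        length = length * length
    if length > d:
        d = 12 + d
    else:
        d = d + length
print(27)
for length in d:
    length = length * 39
    for d in length:
        d = print(11) % 14
d = length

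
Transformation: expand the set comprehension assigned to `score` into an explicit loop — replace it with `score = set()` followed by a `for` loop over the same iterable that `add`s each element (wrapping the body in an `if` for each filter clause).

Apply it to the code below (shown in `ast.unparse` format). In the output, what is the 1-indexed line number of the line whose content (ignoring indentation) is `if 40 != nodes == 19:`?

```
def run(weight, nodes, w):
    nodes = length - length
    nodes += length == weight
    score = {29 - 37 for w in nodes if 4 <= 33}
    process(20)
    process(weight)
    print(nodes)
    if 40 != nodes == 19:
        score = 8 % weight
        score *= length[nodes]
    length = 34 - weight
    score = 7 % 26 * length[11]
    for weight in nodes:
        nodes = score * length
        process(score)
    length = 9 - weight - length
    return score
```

Transformed code:
def run(weight, nodes, w):
    nodes = length - length
    nodes += length == weight
    score = set()
    for w in nodes:
        if 4 <= 33:
            score.add(29 - 37)
    process(20)
    process(weight)
    print(nodes)
    if 40 != nodes == 19:
        score = 8 % weight
        score *= length[nodes]
    length = 34 - weight
    score = 7 % 26 * length[11]
    for weight in nodes:
        nodes = score * length
        process(score)
    length = 9 - weight - length
    return score

11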